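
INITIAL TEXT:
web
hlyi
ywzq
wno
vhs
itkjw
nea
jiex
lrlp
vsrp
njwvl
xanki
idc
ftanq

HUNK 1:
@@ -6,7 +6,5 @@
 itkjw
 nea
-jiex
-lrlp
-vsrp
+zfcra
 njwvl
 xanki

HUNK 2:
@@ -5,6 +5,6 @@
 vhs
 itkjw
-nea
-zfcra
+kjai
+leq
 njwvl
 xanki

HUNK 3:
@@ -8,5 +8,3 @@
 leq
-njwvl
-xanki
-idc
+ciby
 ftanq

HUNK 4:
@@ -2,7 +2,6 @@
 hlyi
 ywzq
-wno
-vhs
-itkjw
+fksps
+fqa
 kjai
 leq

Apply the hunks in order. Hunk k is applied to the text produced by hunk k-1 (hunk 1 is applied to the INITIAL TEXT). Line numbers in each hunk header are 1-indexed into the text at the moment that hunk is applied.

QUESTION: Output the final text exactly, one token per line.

Hunk 1: at line 6 remove [jiex,lrlp,vsrp] add [zfcra] -> 12 lines: web hlyi ywzq wno vhs itkjw nea zfcra njwvl xanki idc ftanq
Hunk 2: at line 5 remove [nea,zfcra] add [kjai,leq] -> 12 lines: web hlyi ywzq wno vhs itkjw kjai leq njwvl xanki idc ftanq
Hunk 3: at line 8 remove [njwvl,xanki,idc] add [ciby] -> 10 lines: web hlyi ywzq wno vhs itkjw kjai leq ciby ftanq
Hunk 4: at line 2 remove [wno,vhs,itkjw] add [fksps,fqa] -> 9 lines: web hlyi ywzq fksps fqa kjai leq ciby ftanq

Answer: web
hlyi
ywzq
fksps
fqa
kjai
leq
ciby
ftanq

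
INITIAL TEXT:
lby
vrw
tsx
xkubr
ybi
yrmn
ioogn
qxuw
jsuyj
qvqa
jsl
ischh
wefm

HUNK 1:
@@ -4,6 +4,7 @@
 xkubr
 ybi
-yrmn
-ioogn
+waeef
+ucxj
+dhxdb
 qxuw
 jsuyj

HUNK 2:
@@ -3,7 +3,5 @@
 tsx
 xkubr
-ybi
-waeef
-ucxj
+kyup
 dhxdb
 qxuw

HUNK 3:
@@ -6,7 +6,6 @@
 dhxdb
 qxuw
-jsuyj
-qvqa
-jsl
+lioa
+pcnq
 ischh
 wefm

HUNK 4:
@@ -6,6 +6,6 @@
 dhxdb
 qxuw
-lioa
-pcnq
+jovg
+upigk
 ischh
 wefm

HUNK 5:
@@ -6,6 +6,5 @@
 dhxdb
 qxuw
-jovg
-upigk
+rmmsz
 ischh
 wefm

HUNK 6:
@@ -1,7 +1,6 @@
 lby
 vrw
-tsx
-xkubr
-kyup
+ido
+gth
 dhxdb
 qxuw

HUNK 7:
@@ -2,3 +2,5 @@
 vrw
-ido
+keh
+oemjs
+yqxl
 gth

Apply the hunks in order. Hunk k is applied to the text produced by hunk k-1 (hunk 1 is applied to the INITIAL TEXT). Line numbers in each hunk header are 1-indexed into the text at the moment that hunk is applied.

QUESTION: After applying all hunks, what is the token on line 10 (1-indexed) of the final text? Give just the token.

Hunk 1: at line 4 remove [yrmn,ioogn] add [waeef,ucxj,dhxdb] -> 14 lines: lby vrw tsx xkubr ybi waeef ucxj dhxdb qxuw jsuyj qvqa jsl ischh wefm
Hunk 2: at line 3 remove [ybi,waeef,ucxj] add [kyup] -> 12 lines: lby vrw tsx xkubr kyup dhxdb qxuw jsuyj qvqa jsl ischh wefm
Hunk 3: at line 6 remove [jsuyj,qvqa,jsl] add [lioa,pcnq] -> 11 lines: lby vrw tsx xkubr kyup dhxdb qxuw lioa pcnq ischh wefm
Hunk 4: at line 6 remove [lioa,pcnq] add [jovg,upigk] -> 11 lines: lby vrw tsx xkubr kyup dhxdb qxuw jovg upigk ischh wefm
Hunk 5: at line 6 remove [jovg,upigk] add [rmmsz] -> 10 lines: lby vrw tsx xkubr kyup dhxdb qxuw rmmsz ischh wefm
Hunk 6: at line 1 remove [tsx,xkubr,kyup] add [ido,gth] -> 9 lines: lby vrw ido gth dhxdb qxuw rmmsz ischh wefm
Hunk 7: at line 2 remove [ido] add [keh,oemjs,yqxl] -> 11 lines: lby vrw keh oemjs yqxl gth dhxdb qxuw rmmsz ischh wefm
Final line 10: ischh

Answer: ischh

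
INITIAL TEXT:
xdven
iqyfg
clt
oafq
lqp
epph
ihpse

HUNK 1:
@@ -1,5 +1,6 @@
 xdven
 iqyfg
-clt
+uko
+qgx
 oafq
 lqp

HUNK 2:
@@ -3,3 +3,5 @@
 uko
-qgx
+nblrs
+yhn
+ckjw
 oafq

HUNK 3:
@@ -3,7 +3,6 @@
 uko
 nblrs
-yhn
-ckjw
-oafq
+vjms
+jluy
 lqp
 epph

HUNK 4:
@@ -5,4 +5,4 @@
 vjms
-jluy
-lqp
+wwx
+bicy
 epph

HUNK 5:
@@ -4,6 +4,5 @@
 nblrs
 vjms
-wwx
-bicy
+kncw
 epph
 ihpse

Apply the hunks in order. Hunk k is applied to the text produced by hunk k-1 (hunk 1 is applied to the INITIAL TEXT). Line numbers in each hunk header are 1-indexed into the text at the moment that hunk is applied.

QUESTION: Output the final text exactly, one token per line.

Hunk 1: at line 1 remove [clt] add [uko,qgx] -> 8 lines: xdven iqyfg uko qgx oafq lqp epph ihpse
Hunk 2: at line 3 remove [qgx] add [nblrs,yhn,ckjw] -> 10 lines: xdven iqyfg uko nblrs yhn ckjw oafq lqp epph ihpse
Hunk 3: at line 3 remove [yhn,ckjw,oafq] add [vjms,jluy] -> 9 lines: xdven iqyfg uko nblrs vjms jluy lqp epph ihpse
Hunk 4: at line 5 remove [jluy,lqp] add [wwx,bicy] -> 9 lines: xdven iqyfg uko nblrs vjms wwx bicy epph ihpse
Hunk 5: at line 4 remove [wwx,bicy] add [kncw] -> 8 lines: xdven iqyfg uko nblrs vjms kncw epph ihpse

Answer: xdven
iqyfg
uko
nblrs
vjms
kncw
epph
ihpse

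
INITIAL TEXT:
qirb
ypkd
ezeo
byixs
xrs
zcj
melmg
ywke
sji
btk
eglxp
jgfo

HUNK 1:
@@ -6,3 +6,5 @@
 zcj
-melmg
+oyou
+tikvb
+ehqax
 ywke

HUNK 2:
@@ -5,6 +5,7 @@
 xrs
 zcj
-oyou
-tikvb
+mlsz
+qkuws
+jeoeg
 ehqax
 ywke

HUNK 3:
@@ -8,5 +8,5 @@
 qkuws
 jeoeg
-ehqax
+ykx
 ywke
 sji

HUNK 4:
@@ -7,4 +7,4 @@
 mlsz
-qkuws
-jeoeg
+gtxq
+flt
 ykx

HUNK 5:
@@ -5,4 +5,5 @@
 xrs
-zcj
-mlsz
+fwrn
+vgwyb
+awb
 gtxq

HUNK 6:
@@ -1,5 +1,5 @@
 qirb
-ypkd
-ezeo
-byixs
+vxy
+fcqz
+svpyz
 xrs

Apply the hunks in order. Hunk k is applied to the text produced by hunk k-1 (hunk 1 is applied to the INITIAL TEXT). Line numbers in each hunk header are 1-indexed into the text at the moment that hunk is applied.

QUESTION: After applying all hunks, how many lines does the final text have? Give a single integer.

Answer: 16

Derivation:
Hunk 1: at line 6 remove [melmg] add [oyou,tikvb,ehqax] -> 14 lines: qirb ypkd ezeo byixs xrs zcj oyou tikvb ehqax ywke sji btk eglxp jgfo
Hunk 2: at line 5 remove [oyou,tikvb] add [mlsz,qkuws,jeoeg] -> 15 lines: qirb ypkd ezeo byixs xrs zcj mlsz qkuws jeoeg ehqax ywke sji btk eglxp jgfo
Hunk 3: at line 8 remove [ehqax] add [ykx] -> 15 lines: qirb ypkd ezeo byixs xrs zcj mlsz qkuws jeoeg ykx ywke sji btk eglxp jgfo
Hunk 4: at line 7 remove [qkuws,jeoeg] add [gtxq,flt] -> 15 lines: qirb ypkd ezeo byixs xrs zcj mlsz gtxq flt ykx ywke sji btk eglxp jgfo
Hunk 5: at line 5 remove [zcj,mlsz] add [fwrn,vgwyb,awb] -> 16 lines: qirb ypkd ezeo byixs xrs fwrn vgwyb awb gtxq flt ykx ywke sji btk eglxp jgfo
Hunk 6: at line 1 remove [ypkd,ezeo,byixs] add [vxy,fcqz,svpyz] -> 16 lines: qirb vxy fcqz svpyz xrs fwrn vgwyb awb gtxq flt ykx ywke sji btk eglxp jgfo
Final line count: 16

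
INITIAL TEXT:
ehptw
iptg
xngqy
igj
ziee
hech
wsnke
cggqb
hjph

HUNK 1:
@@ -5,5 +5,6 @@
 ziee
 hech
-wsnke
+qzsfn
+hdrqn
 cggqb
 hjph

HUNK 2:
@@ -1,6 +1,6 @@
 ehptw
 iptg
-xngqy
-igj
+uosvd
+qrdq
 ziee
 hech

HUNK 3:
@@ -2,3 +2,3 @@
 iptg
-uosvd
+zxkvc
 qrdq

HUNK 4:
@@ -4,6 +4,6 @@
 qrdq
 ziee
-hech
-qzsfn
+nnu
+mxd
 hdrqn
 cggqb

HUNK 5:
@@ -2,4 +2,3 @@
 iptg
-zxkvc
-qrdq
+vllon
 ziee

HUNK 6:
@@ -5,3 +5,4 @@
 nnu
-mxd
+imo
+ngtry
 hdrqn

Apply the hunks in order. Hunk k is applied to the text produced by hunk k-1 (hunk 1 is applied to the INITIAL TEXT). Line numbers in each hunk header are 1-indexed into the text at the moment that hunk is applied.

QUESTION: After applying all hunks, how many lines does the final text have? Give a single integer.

Hunk 1: at line 5 remove [wsnke] add [qzsfn,hdrqn] -> 10 lines: ehptw iptg xngqy igj ziee hech qzsfn hdrqn cggqb hjph
Hunk 2: at line 1 remove [xngqy,igj] add [uosvd,qrdq] -> 10 lines: ehptw iptg uosvd qrdq ziee hech qzsfn hdrqn cggqb hjph
Hunk 3: at line 2 remove [uosvd] add [zxkvc] -> 10 lines: ehptw iptg zxkvc qrdq ziee hech qzsfn hdrqn cggqb hjph
Hunk 4: at line 4 remove [hech,qzsfn] add [nnu,mxd] -> 10 lines: ehptw iptg zxkvc qrdq ziee nnu mxd hdrqn cggqb hjph
Hunk 5: at line 2 remove [zxkvc,qrdq] add [vllon] -> 9 lines: ehptw iptg vllon ziee nnu mxd hdrqn cggqb hjph
Hunk 6: at line 5 remove [mxd] add [imo,ngtry] -> 10 lines: ehptw iptg vllon ziee nnu imo ngtry hdrqn cggqb hjph
Final line count: 10

Answer: 10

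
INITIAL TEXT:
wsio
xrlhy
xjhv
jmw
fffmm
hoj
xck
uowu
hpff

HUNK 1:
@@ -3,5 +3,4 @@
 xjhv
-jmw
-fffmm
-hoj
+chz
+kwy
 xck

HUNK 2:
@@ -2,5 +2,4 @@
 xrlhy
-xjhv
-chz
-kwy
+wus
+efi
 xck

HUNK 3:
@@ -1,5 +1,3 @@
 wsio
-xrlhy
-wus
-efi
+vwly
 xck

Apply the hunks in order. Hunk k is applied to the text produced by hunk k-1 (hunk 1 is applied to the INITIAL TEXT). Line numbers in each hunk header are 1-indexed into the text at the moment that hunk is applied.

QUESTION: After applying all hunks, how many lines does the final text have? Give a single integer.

Hunk 1: at line 3 remove [jmw,fffmm,hoj] add [chz,kwy] -> 8 lines: wsio xrlhy xjhv chz kwy xck uowu hpff
Hunk 2: at line 2 remove [xjhv,chz,kwy] add [wus,efi] -> 7 lines: wsio xrlhy wus efi xck uowu hpff
Hunk 3: at line 1 remove [xrlhy,wus,efi] add [vwly] -> 5 lines: wsio vwly xck uowu hpff
Final line count: 5

Answer: 5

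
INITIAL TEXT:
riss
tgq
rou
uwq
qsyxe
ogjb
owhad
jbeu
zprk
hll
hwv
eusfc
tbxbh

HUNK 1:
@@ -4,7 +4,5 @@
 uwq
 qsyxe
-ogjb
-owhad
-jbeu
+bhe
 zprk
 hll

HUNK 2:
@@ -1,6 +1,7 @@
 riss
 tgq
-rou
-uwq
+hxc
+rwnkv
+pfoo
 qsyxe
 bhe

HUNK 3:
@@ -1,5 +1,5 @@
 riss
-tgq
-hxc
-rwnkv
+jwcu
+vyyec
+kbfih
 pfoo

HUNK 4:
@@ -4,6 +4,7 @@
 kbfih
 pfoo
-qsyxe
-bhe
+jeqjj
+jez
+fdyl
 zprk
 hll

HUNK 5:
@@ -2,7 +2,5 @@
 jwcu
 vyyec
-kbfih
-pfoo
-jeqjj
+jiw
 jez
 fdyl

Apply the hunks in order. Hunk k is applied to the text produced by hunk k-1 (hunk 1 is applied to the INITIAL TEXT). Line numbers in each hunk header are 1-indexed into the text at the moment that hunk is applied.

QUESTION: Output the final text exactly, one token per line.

Hunk 1: at line 4 remove [ogjb,owhad,jbeu] add [bhe] -> 11 lines: riss tgq rou uwq qsyxe bhe zprk hll hwv eusfc tbxbh
Hunk 2: at line 1 remove [rou,uwq] add [hxc,rwnkv,pfoo] -> 12 lines: riss tgq hxc rwnkv pfoo qsyxe bhe zprk hll hwv eusfc tbxbh
Hunk 3: at line 1 remove [tgq,hxc,rwnkv] add [jwcu,vyyec,kbfih] -> 12 lines: riss jwcu vyyec kbfih pfoo qsyxe bhe zprk hll hwv eusfc tbxbh
Hunk 4: at line 4 remove [qsyxe,bhe] add [jeqjj,jez,fdyl] -> 13 lines: riss jwcu vyyec kbfih pfoo jeqjj jez fdyl zprk hll hwv eusfc tbxbh
Hunk 5: at line 2 remove [kbfih,pfoo,jeqjj] add [jiw] -> 11 lines: riss jwcu vyyec jiw jez fdyl zprk hll hwv eusfc tbxbh

Answer: riss
jwcu
vyyec
jiw
jez
fdyl
zprk
hll
hwv
eusfc
tbxbh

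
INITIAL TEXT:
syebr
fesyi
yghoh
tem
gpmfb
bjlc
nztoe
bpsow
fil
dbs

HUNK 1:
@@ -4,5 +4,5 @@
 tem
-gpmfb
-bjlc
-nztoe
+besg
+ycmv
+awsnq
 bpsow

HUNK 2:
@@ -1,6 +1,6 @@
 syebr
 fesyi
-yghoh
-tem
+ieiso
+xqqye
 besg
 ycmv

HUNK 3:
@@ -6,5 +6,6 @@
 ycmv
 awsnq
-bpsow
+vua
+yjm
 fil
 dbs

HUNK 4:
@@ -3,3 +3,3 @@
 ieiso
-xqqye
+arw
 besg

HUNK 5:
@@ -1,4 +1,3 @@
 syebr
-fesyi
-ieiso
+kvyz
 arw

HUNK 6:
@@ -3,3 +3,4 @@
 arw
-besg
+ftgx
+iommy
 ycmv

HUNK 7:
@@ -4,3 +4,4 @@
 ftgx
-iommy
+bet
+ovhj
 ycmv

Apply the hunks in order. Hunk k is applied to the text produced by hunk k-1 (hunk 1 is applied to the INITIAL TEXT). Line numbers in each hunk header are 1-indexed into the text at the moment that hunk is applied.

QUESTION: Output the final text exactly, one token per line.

Answer: syebr
kvyz
arw
ftgx
bet
ovhj
ycmv
awsnq
vua
yjm
fil
dbs

Derivation:
Hunk 1: at line 4 remove [gpmfb,bjlc,nztoe] add [besg,ycmv,awsnq] -> 10 lines: syebr fesyi yghoh tem besg ycmv awsnq bpsow fil dbs
Hunk 2: at line 1 remove [yghoh,tem] add [ieiso,xqqye] -> 10 lines: syebr fesyi ieiso xqqye besg ycmv awsnq bpsow fil dbs
Hunk 3: at line 6 remove [bpsow] add [vua,yjm] -> 11 lines: syebr fesyi ieiso xqqye besg ycmv awsnq vua yjm fil dbs
Hunk 4: at line 3 remove [xqqye] add [arw] -> 11 lines: syebr fesyi ieiso arw besg ycmv awsnq vua yjm fil dbs
Hunk 5: at line 1 remove [fesyi,ieiso] add [kvyz] -> 10 lines: syebr kvyz arw besg ycmv awsnq vua yjm fil dbs
Hunk 6: at line 3 remove [besg] add [ftgx,iommy] -> 11 lines: syebr kvyz arw ftgx iommy ycmv awsnq vua yjm fil dbs
Hunk 7: at line 4 remove [iommy] add [bet,ovhj] -> 12 lines: syebr kvyz arw ftgx bet ovhj ycmv awsnq vua yjm fil dbs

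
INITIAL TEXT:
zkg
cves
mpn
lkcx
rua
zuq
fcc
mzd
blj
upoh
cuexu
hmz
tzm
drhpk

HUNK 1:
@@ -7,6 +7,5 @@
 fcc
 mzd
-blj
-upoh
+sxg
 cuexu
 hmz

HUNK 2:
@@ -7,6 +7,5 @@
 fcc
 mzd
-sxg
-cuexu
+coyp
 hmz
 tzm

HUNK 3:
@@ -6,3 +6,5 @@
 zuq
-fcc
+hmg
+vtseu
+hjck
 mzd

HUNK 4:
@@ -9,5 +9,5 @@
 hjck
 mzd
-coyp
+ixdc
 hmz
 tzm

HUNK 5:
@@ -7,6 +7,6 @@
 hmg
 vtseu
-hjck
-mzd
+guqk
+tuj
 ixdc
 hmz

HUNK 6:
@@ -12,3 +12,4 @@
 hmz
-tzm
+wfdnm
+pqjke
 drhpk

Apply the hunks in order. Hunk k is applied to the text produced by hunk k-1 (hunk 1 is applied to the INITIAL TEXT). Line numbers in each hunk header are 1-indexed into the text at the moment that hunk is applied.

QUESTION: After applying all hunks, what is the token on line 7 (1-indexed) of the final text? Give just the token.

Answer: hmg

Derivation:
Hunk 1: at line 7 remove [blj,upoh] add [sxg] -> 13 lines: zkg cves mpn lkcx rua zuq fcc mzd sxg cuexu hmz tzm drhpk
Hunk 2: at line 7 remove [sxg,cuexu] add [coyp] -> 12 lines: zkg cves mpn lkcx rua zuq fcc mzd coyp hmz tzm drhpk
Hunk 3: at line 6 remove [fcc] add [hmg,vtseu,hjck] -> 14 lines: zkg cves mpn lkcx rua zuq hmg vtseu hjck mzd coyp hmz tzm drhpk
Hunk 4: at line 9 remove [coyp] add [ixdc] -> 14 lines: zkg cves mpn lkcx rua zuq hmg vtseu hjck mzd ixdc hmz tzm drhpk
Hunk 5: at line 7 remove [hjck,mzd] add [guqk,tuj] -> 14 lines: zkg cves mpn lkcx rua zuq hmg vtseu guqk tuj ixdc hmz tzm drhpk
Hunk 6: at line 12 remove [tzm] add [wfdnm,pqjke] -> 15 lines: zkg cves mpn lkcx rua zuq hmg vtseu guqk tuj ixdc hmz wfdnm pqjke drhpk
Final line 7: hmg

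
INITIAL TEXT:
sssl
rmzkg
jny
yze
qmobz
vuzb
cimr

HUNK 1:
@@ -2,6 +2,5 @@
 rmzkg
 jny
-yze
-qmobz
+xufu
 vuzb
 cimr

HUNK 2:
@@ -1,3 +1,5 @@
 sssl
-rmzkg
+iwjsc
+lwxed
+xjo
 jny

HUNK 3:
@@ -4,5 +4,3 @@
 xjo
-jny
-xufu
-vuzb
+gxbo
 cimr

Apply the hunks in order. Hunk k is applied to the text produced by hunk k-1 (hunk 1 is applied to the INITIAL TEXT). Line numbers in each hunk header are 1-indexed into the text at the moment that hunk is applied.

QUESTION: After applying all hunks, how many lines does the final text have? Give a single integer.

Hunk 1: at line 2 remove [yze,qmobz] add [xufu] -> 6 lines: sssl rmzkg jny xufu vuzb cimr
Hunk 2: at line 1 remove [rmzkg] add [iwjsc,lwxed,xjo] -> 8 lines: sssl iwjsc lwxed xjo jny xufu vuzb cimr
Hunk 3: at line 4 remove [jny,xufu,vuzb] add [gxbo] -> 6 lines: sssl iwjsc lwxed xjo gxbo cimr
Final line count: 6

Answer: 6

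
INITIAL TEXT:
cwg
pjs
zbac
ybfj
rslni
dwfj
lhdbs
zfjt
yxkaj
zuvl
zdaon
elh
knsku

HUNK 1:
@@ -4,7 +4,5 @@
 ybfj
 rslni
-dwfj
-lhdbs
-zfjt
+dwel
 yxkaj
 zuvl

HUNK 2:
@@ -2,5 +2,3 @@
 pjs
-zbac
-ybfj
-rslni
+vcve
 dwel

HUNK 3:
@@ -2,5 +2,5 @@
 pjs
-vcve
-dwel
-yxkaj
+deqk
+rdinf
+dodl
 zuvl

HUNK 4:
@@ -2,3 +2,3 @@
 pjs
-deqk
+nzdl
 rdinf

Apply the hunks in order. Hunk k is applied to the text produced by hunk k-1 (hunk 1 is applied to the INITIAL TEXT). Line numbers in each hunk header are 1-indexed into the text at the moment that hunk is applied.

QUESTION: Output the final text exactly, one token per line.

Hunk 1: at line 4 remove [dwfj,lhdbs,zfjt] add [dwel] -> 11 lines: cwg pjs zbac ybfj rslni dwel yxkaj zuvl zdaon elh knsku
Hunk 2: at line 2 remove [zbac,ybfj,rslni] add [vcve] -> 9 lines: cwg pjs vcve dwel yxkaj zuvl zdaon elh knsku
Hunk 3: at line 2 remove [vcve,dwel,yxkaj] add [deqk,rdinf,dodl] -> 9 lines: cwg pjs deqk rdinf dodl zuvl zdaon elh knsku
Hunk 4: at line 2 remove [deqk] add [nzdl] -> 9 lines: cwg pjs nzdl rdinf dodl zuvl zdaon elh knsku

Answer: cwg
pjs
nzdl
rdinf
dodl
zuvl
zdaon
elh
knsku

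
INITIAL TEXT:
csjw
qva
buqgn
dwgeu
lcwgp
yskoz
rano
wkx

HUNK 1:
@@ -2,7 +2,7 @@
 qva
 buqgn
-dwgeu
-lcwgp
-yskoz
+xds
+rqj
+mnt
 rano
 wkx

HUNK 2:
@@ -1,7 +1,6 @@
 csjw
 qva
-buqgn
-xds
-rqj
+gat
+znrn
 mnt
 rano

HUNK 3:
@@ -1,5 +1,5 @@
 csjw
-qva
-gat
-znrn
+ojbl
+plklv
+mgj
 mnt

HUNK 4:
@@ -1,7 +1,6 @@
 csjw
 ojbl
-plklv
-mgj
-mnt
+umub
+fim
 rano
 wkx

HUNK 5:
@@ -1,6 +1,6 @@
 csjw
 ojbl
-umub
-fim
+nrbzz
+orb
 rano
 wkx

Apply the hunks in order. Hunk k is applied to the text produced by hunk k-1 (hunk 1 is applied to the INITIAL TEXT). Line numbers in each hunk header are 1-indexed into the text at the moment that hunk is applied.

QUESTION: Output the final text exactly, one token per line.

Hunk 1: at line 2 remove [dwgeu,lcwgp,yskoz] add [xds,rqj,mnt] -> 8 lines: csjw qva buqgn xds rqj mnt rano wkx
Hunk 2: at line 1 remove [buqgn,xds,rqj] add [gat,znrn] -> 7 lines: csjw qva gat znrn mnt rano wkx
Hunk 3: at line 1 remove [qva,gat,znrn] add [ojbl,plklv,mgj] -> 7 lines: csjw ojbl plklv mgj mnt rano wkx
Hunk 4: at line 1 remove [plklv,mgj,mnt] add [umub,fim] -> 6 lines: csjw ojbl umub fim rano wkx
Hunk 5: at line 1 remove [umub,fim] add [nrbzz,orb] -> 6 lines: csjw ojbl nrbzz orb rano wkx

Answer: csjw
ojbl
nrbzz
orb
rano
wkx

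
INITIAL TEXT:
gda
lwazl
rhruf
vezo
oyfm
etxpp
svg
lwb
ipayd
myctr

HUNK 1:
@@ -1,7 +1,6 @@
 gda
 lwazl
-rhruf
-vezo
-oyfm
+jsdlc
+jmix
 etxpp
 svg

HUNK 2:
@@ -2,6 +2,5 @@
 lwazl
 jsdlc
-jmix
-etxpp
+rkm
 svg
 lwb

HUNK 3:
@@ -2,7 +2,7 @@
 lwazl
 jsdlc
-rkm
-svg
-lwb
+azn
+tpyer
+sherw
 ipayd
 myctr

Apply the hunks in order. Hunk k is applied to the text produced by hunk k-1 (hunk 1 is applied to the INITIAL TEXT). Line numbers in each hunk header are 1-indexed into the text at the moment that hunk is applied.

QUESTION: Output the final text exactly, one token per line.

Hunk 1: at line 1 remove [rhruf,vezo,oyfm] add [jsdlc,jmix] -> 9 lines: gda lwazl jsdlc jmix etxpp svg lwb ipayd myctr
Hunk 2: at line 2 remove [jmix,etxpp] add [rkm] -> 8 lines: gda lwazl jsdlc rkm svg lwb ipayd myctr
Hunk 3: at line 2 remove [rkm,svg,lwb] add [azn,tpyer,sherw] -> 8 lines: gda lwazl jsdlc azn tpyer sherw ipayd myctr

Answer: gda
lwazl
jsdlc
azn
tpyer
sherw
ipayd
myctr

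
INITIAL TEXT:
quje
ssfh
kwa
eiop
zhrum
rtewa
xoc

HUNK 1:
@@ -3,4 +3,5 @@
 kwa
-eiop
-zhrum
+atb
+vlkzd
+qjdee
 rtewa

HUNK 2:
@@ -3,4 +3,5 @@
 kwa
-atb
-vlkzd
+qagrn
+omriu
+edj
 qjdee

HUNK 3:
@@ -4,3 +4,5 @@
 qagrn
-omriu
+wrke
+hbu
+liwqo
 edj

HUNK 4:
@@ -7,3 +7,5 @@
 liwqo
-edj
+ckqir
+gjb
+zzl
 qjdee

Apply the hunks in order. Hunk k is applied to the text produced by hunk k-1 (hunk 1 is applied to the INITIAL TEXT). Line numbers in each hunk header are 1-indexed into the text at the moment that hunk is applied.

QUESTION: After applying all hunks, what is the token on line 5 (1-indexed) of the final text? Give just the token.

Answer: wrke

Derivation:
Hunk 1: at line 3 remove [eiop,zhrum] add [atb,vlkzd,qjdee] -> 8 lines: quje ssfh kwa atb vlkzd qjdee rtewa xoc
Hunk 2: at line 3 remove [atb,vlkzd] add [qagrn,omriu,edj] -> 9 lines: quje ssfh kwa qagrn omriu edj qjdee rtewa xoc
Hunk 3: at line 4 remove [omriu] add [wrke,hbu,liwqo] -> 11 lines: quje ssfh kwa qagrn wrke hbu liwqo edj qjdee rtewa xoc
Hunk 4: at line 7 remove [edj] add [ckqir,gjb,zzl] -> 13 lines: quje ssfh kwa qagrn wrke hbu liwqo ckqir gjb zzl qjdee rtewa xoc
Final line 5: wrke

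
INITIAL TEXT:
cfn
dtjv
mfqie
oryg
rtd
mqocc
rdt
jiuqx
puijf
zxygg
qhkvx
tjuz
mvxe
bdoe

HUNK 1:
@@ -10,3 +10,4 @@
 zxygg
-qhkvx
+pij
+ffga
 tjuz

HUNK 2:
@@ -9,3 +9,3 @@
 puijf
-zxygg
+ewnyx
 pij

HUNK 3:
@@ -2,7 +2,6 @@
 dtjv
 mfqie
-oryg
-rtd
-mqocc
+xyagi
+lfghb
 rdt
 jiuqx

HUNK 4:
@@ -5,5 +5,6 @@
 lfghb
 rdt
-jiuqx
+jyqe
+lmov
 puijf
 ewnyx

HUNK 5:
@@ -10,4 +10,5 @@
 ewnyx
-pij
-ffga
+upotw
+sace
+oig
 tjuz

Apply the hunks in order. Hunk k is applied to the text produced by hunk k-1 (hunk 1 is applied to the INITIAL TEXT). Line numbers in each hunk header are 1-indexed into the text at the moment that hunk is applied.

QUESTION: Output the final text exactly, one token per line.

Hunk 1: at line 10 remove [qhkvx] add [pij,ffga] -> 15 lines: cfn dtjv mfqie oryg rtd mqocc rdt jiuqx puijf zxygg pij ffga tjuz mvxe bdoe
Hunk 2: at line 9 remove [zxygg] add [ewnyx] -> 15 lines: cfn dtjv mfqie oryg rtd mqocc rdt jiuqx puijf ewnyx pij ffga tjuz mvxe bdoe
Hunk 3: at line 2 remove [oryg,rtd,mqocc] add [xyagi,lfghb] -> 14 lines: cfn dtjv mfqie xyagi lfghb rdt jiuqx puijf ewnyx pij ffga tjuz mvxe bdoe
Hunk 4: at line 5 remove [jiuqx] add [jyqe,lmov] -> 15 lines: cfn dtjv mfqie xyagi lfghb rdt jyqe lmov puijf ewnyx pij ffga tjuz mvxe bdoe
Hunk 5: at line 10 remove [pij,ffga] add [upotw,sace,oig] -> 16 lines: cfn dtjv mfqie xyagi lfghb rdt jyqe lmov puijf ewnyx upotw sace oig tjuz mvxe bdoe

Answer: cfn
dtjv
mfqie
xyagi
lfghb
rdt
jyqe
lmov
puijf
ewnyx
upotw
sace
oig
tjuz
mvxe
bdoe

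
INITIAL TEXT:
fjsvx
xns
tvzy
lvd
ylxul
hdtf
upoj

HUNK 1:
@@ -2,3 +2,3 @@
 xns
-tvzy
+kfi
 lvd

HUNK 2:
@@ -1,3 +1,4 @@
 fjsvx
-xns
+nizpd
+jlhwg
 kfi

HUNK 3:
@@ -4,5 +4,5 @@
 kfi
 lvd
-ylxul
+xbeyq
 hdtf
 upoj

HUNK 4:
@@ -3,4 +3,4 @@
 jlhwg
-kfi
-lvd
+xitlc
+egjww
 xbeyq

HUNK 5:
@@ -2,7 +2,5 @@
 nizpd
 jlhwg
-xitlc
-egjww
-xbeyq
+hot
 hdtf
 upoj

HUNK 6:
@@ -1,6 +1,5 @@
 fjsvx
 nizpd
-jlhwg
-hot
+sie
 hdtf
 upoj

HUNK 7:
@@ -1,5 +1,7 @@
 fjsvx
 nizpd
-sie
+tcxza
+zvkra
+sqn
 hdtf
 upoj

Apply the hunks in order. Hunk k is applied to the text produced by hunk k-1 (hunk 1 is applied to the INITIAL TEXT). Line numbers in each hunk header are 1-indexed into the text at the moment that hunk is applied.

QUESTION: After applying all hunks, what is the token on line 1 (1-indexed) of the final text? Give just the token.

Hunk 1: at line 2 remove [tvzy] add [kfi] -> 7 lines: fjsvx xns kfi lvd ylxul hdtf upoj
Hunk 2: at line 1 remove [xns] add [nizpd,jlhwg] -> 8 lines: fjsvx nizpd jlhwg kfi lvd ylxul hdtf upoj
Hunk 3: at line 4 remove [ylxul] add [xbeyq] -> 8 lines: fjsvx nizpd jlhwg kfi lvd xbeyq hdtf upoj
Hunk 4: at line 3 remove [kfi,lvd] add [xitlc,egjww] -> 8 lines: fjsvx nizpd jlhwg xitlc egjww xbeyq hdtf upoj
Hunk 5: at line 2 remove [xitlc,egjww,xbeyq] add [hot] -> 6 lines: fjsvx nizpd jlhwg hot hdtf upoj
Hunk 6: at line 1 remove [jlhwg,hot] add [sie] -> 5 lines: fjsvx nizpd sie hdtf upoj
Hunk 7: at line 1 remove [sie] add [tcxza,zvkra,sqn] -> 7 lines: fjsvx nizpd tcxza zvkra sqn hdtf upoj
Final line 1: fjsvx

Answer: fjsvx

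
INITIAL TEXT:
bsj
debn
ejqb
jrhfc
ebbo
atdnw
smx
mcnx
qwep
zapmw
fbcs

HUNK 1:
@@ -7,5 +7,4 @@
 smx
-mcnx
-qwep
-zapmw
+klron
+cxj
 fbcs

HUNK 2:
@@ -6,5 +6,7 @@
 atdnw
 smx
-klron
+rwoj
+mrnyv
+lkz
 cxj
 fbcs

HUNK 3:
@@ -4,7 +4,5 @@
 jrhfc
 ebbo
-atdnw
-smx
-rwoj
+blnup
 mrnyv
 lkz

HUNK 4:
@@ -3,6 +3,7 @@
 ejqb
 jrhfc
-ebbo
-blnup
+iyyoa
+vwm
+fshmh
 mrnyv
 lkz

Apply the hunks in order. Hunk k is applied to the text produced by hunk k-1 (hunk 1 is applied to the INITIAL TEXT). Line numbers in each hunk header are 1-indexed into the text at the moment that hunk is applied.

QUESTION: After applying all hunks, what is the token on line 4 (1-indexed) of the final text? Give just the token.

Answer: jrhfc

Derivation:
Hunk 1: at line 7 remove [mcnx,qwep,zapmw] add [klron,cxj] -> 10 lines: bsj debn ejqb jrhfc ebbo atdnw smx klron cxj fbcs
Hunk 2: at line 6 remove [klron] add [rwoj,mrnyv,lkz] -> 12 lines: bsj debn ejqb jrhfc ebbo atdnw smx rwoj mrnyv lkz cxj fbcs
Hunk 3: at line 4 remove [atdnw,smx,rwoj] add [blnup] -> 10 lines: bsj debn ejqb jrhfc ebbo blnup mrnyv lkz cxj fbcs
Hunk 4: at line 3 remove [ebbo,blnup] add [iyyoa,vwm,fshmh] -> 11 lines: bsj debn ejqb jrhfc iyyoa vwm fshmh mrnyv lkz cxj fbcs
Final line 4: jrhfc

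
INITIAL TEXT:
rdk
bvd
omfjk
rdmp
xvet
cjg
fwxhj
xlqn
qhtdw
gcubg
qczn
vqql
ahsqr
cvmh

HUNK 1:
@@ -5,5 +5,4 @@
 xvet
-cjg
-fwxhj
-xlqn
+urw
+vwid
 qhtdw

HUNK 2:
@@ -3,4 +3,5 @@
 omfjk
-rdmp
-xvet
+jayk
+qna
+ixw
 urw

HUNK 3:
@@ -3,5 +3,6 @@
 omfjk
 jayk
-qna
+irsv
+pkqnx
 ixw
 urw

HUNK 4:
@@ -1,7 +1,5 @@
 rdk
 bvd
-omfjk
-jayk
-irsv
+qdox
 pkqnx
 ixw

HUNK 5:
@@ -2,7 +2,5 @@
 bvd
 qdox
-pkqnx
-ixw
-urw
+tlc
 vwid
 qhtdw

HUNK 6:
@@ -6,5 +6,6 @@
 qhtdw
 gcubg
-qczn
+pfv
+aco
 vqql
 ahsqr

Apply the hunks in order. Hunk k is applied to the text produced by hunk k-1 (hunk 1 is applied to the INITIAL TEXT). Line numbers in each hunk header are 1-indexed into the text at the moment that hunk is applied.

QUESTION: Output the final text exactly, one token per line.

Hunk 1: at line 5 remove [cjg,fwxhj,xlqn] add [urw,vwid] -> 13 lines: rdk bvd omfjk rdmp xvet urw vwid qhtdw gcubg qczn vqql ahsqr cvmh
Hunk 2: at line 3 remove [rdmp,xvet] add [jayk,qna,ixw] -> 14 lines: rdk bvd omfjk jayk qna ixw urw vwid qhtdw gcubg qczn vqql ahsqr cvmh
Hunk 3: at line 3 remove [qna] add [irsv,pkqnx] -> 15 lines: rdk bvd omfjk jayk irsv pkqnx ixw urw vwid qhtdw gcubg qczn vqql ahsqr cvmh
Hunk 4: at line 1 remove [omfjk,jayk,irsv] add [qdox] -> 13 lines: rdk bvd qdox pkqnx ixw urw vwid qhtdw gcubg qczn vqql ahsqr cvmh
Hunk 5: at line 2 remove [pkqnx,ixw,urw] add [tlc] -> 11 lines: rdk bvd qdox tlc vwid qhtdw gcubg qczn vqql ahsqr cvmh
Hunk 6: at line 6 remove [qczn] add [pfv,aco] -> 12 lines: rdk bvd qdox tlc vwid qhtdw gcubg pfv aco vqql ahsqr cvmh

Answer: rdk
bvd
qdox
tlc
vwid
qhtdw
gcubg
pfv
aco
vqql
ahsqr
cvmh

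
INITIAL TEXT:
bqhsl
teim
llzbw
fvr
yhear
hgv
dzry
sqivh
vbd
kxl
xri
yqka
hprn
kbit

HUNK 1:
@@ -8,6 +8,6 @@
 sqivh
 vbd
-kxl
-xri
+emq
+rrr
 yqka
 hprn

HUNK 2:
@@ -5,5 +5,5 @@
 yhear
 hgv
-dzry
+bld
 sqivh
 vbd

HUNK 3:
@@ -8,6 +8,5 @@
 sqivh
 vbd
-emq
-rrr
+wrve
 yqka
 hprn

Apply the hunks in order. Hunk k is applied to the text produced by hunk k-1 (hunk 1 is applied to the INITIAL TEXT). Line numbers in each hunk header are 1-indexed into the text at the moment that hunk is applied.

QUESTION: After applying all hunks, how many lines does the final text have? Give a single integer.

Hunk 1: at line 8 remove [kxl,xri] add [emq,rrr] -> 14 lines: bqhsl teim llzbw fvr yhear hgv dzry sqivh vbd emq rrr yqka hprn kbit
Hunk 2: at line 5 remove [dzry] add [bld] -> 14 lines: bqhsl teim llzbw fvr yhear hgv bld sqivh vbd emq rrr yqka hprn kbit
Hunk 3: at line 8 remove [emq,rrr] add [wrve] -> 13 lines: bqhsl teim llzbw fvr yhear hgv bld sqivh vbd wrve yqka hprn kbit
Final line count: 13

Answer: 13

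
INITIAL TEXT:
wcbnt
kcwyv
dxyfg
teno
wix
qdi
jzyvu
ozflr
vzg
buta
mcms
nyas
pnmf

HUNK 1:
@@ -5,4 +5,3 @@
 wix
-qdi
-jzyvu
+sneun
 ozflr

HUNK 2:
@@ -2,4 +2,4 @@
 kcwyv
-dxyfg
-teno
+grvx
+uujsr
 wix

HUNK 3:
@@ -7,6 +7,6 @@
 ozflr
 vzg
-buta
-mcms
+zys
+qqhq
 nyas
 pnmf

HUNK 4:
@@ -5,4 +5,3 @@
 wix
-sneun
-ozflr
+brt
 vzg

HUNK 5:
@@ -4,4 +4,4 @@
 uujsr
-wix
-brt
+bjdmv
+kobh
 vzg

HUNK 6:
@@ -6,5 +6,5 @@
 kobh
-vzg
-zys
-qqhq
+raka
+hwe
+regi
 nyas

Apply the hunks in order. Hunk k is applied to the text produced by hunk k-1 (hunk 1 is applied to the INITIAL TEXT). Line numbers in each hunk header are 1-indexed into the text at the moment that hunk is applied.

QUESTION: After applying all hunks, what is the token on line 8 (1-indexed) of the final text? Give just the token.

Hunk 1: at line 5 remove [qdi,jzyvu] add [sneun] -> 12 lines: wcbnt kcwyv dxyfg teno wix sneun ozflr vzg buta mcms nyas pnmf
Hunk 2: at line 2 remove [dxyfg,teno] add [grvx,uujsr] -> 12 lines: wcbnt kcwyv grvx uujsr wix sneun ozflr vzg buta mcms nyas pnmf
Hunk 3: at line 7 remove [buta,mcms] add [zys,qqhq] -> 12 lines: wcbnt kcwyv grvx uujsr wix sneun ozflr vzg zys qqhq nyas pnmf
Hunk 4: at line 5 remove [sneun,ozflr] add [brt] -> 11 lines: wcbnt kcwyv grvx uujsr wix brt vzg zys qqhq nyas pnmf
Hunk 5: at line 4 remove [wix,brt] add [bjdmv,kobh] -> 11 lines: wcbnt kcwyv grvx uujsr bjdmv kobh vzg zys qqhq nyas pnmf
Hunk 6: at line 6 remove [vzg,zys,qqhq] add [raka,hwe,regi] -> 11 lines: wcbnt kcwyv grvx uujsr bjdmv kobh raka hwe regi nyas pnmf
Final line 8: hwe

Answer: hwe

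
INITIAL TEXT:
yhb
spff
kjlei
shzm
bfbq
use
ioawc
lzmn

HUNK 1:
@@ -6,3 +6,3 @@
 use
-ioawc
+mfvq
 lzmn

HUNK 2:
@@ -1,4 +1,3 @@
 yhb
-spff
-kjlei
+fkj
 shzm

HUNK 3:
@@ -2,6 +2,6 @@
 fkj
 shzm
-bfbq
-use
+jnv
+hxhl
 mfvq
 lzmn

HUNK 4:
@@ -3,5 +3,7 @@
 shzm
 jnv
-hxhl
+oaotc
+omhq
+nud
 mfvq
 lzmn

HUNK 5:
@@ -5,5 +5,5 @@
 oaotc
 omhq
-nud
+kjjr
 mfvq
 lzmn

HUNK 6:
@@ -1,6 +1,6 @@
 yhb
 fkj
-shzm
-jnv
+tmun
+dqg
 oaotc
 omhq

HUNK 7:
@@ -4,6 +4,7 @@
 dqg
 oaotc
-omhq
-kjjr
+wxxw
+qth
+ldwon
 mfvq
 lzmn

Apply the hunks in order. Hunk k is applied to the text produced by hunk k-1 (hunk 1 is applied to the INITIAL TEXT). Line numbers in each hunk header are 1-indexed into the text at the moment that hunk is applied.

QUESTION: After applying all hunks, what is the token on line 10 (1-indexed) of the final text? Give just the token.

Hunk 1: at line 6 remove [ioawc] add [mfvq] -> 8 lines: yhb spff kjlei shzm bfbq use mfvq lzmn
Hunk 2: at line 1 remove [spff,kjlei] add [fkj] -> 7 lines: yhb fkj shzm bfbq use mfvq lzmn
Hunk 3: at line 2 remove [bfbq,use] add [jnv,hxhl] -> 7 lines: yhb fkj shzm jnv hxhl mfvq lzmn
Hunk 4: at line 3 remove [hxhl] add [oaotc,omhq,nud] -> 9 lines: yhb fkj shzm jnv oaotc omhq nud mfvq lzmn
Hunk 5: at line 5 remove [nud] add [kjjr] -> 9 lines: yhb fkj shzm jnv oaotc omhq kjjr mfvq lzmn
Hunk 6: at line 1 remove [shzm,jnv] add [tmun,dqg] -> 9 lines: yhb fkj tmun dqg oaotc omhq kjjr mfvq lzmn
Hunk 7: at line 4 remove [omhq,kjjr] add [wxxw,qth,ldwon] -> 10 lines: yhb fkj tmun dqg oaotc wxxw qth ldwon mfvq lzmn
Final line 10: lzmn

Answer: lzmn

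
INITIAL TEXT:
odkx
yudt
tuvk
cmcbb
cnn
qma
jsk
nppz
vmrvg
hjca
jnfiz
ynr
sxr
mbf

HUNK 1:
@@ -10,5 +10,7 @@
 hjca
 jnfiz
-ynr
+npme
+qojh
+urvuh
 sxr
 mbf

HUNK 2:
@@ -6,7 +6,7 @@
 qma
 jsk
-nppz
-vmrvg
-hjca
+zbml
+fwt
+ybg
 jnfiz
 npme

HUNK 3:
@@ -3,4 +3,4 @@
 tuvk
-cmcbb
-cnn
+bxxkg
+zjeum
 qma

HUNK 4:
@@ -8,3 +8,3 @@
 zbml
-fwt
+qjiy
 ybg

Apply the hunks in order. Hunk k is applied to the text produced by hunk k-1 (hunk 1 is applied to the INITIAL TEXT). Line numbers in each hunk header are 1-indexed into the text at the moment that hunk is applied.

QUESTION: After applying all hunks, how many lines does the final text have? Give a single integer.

Hunk 1: at line 10 remove [ynr] add [npme,qojh,urvuh] -> 16 lines: odkx yudt tuvk cmcbb cnn qma jsk nppz vmrvg hjca jnfiz npme qojh urvuh sxr mbf
Hunk 2: at line 6 remove [nppz,vmrvg,hjca] add [zbml,fwt,ybg] -> 16 lines: odkx yudt tuvk cmcbb cnn qma jsk zbml fwt ybg jnfiz npme qojh urvuh sxr mbf
Hunk 3: at line 3 remove [cmcbb,cnn] add [bxxkg,zjeum] -> 16 lines: odkx yudt tuvk bxxkg zjeum qma jsk zbml fwt ybg jnfiz npme qojh urvuh sxr mbf
Hunk 4: at line 8 remove [fwt] add [qjiy] -> 16 lines: odkx yudt tuvk bxxkg zjeum qma jsk zbml qjiy ybg jnfiz npme qojh urvuh sxr mbf
Final line count: 16

Answer: 16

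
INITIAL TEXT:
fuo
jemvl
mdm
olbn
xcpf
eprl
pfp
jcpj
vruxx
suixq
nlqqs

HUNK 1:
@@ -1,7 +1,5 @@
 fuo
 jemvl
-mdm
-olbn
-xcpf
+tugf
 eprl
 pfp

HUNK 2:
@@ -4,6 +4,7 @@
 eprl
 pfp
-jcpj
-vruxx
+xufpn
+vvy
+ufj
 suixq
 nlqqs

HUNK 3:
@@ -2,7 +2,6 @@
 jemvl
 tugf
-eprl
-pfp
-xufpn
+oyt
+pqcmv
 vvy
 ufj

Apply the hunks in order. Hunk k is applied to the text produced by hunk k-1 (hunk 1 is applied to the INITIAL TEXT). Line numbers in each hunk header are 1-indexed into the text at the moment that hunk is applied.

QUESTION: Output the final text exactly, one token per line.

Answer: fuo
jemvl
tugf
oyt
pqcmv
vvy
ufj
suixq
nlqqs

Derivation:
Hunk 1: at line 1 remove [mdm,olbn,xcpf] add [tugf] -> 9 lines: fuo jemvl tugf eprl pfp jcpj vruxx suixq nlqqs
Hunk 2: at line 4 remove [jcpj,vruxx] add [xufpn,vvy,ufj] -> 10 lines: fuo jemvl tugf eprl pfp xufpn vvy ufj suixq nlqqs
Hunk 3: at line 2 remove [eprl,pfp,xufpn] add [oyt,pqcmv] -> 9 lines: fuo jemvl tugf oyt pqcmv vvy ufj suixq nlqqs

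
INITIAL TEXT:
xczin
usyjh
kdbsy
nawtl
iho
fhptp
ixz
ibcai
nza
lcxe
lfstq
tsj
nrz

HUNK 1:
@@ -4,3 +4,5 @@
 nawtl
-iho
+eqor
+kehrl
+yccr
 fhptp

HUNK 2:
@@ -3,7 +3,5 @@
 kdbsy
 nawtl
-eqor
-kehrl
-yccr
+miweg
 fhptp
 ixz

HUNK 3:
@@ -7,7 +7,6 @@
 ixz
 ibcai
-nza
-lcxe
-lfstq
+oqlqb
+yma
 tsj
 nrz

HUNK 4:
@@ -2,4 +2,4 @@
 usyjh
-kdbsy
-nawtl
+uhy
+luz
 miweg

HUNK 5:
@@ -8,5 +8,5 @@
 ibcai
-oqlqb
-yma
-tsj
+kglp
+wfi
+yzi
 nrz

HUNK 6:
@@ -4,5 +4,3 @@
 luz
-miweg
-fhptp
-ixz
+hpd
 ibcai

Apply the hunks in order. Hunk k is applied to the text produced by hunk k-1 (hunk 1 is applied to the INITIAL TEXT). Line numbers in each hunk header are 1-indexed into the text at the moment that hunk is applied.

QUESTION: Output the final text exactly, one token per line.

Hunk 1: at line 4 remove [iho] add [eqor,kehrl,yccr] -> 15 lines: xczin usyjh kdbsy nawtl eqor kehrl yccr fhptp ixz ibcai nza lcxe lfstq tsj nrz
Hunk 2: at line 3 remove [eqor,kehrl,yccr] add [miweg] -> 13 lines: xczin usyjh kdbsy nawtl miweg fhptp ixz ibcai nza lcxe lfstq tsj nrz
Hunk 3: at line 7 remove [nza,lcxe,lfstq] add [oqlqb,yma] -> 12 lines: xczin usyjh kdbsy nawtl miweg fhptp ixz ibcai oqlqb yma tsj nrz
Hunk 4: at line 2 remove [kdbsy,nawtl] add [uhy,luz] -> 12 lines: xczin usyjh uhy luz miweg fhptp ixz ibcai oqlqb yma tsj nrz
Hunk 5: at line 8 remove [oqlqb,yma,tsj] add [kglp,wfi,yzi] -> 12 lines: xczin usyjh uhy luz miweg fhptp ixz ibcai kglp wfi yzi nrz
Hunk 6: at line 4 remove [miweg,fhptp,ixz] add [hpd] -> 10 lines: xczin usyjh uhy luz hpd ibcai kglp wfi yzi nrz

Answer: xczin
usyjh
uhy
luz
hpd
ibcai
kglp
wfi
yzi
nrz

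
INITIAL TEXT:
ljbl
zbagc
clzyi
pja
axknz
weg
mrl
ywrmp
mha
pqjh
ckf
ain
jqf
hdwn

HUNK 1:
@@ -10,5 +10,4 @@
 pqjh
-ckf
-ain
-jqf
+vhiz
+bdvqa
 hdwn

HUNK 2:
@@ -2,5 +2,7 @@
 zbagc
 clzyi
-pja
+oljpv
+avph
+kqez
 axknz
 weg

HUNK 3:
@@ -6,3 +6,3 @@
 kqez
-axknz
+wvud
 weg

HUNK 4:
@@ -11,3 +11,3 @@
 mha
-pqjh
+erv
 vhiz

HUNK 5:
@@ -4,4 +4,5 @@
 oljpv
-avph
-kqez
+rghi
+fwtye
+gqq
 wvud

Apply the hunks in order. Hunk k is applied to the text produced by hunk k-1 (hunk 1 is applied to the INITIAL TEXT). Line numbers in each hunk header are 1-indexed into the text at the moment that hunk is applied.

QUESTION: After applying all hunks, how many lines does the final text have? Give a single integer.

Answer: 16

Derivation:
Hunk 1: at line 10 remove [ckf,ain,jqf] add [vhiz,bdvqa] -> 13 lines: ljbl zbagc clzyi pja axknz weg mrl ywrmp mha pqjh vhiz bdvqa hdwn
Hunk 2: at line 2 remove [pja] add [oljpv,avph,kqez] -> 15 lines: ljbl zbagc clzyi oljpv avph kqez axknz weg mrl ywrmp mha pqjh vhiz bdvqa hdwn
Hunk 3: at line 6 remove [axknz] add [wvud] -> 15 lines: ljbl zbagc clzyi oljpv avph kqez wvud weg mrl ywrmp mha pqjh vhiz bdvqa hdwn
Hunk 4: at line 11 remove [pqjh] add [erv] -> 15 lines: ljbl zbagc clzyi oljpv avph kqez wvud weg mrl ywrmp mha erv vhiz bdvqa hdwn
Hunk 5: at line 4 remove [avph,kqez] add [rghi,fwtye,gqq] -> 16 lines: ljbl zbagc clzyi oljpv rghi fwtye gqq wvud weg mrl ywrmp mha erv vhiz bdvqa hdwn
Final line count: 16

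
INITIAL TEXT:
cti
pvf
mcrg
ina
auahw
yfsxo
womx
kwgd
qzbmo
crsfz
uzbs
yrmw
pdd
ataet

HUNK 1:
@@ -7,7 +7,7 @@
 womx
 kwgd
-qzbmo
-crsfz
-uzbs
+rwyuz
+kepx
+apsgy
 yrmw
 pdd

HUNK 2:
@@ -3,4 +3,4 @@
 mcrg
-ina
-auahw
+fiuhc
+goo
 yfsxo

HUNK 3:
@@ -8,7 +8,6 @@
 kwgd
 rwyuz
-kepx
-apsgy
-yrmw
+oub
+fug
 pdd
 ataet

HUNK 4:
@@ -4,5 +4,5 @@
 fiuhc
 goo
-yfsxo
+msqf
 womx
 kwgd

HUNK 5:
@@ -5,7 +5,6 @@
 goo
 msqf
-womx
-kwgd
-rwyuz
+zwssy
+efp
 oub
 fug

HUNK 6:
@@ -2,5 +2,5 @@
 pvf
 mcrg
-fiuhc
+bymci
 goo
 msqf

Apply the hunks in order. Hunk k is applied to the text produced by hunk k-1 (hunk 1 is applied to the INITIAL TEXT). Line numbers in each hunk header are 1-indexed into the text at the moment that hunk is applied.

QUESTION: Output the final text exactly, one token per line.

Hunk 1: at line 7 remove [qzbmo,crsfz,uzbs] add [rwyuz,kepx,apsgy] -> 14 lines: cti pvf mcrg ina auahw yfsxo womx kwgd rwyuz kepx apsgy yrmw pdd ataet
Hunk 2: at line 3 remove [ina,auahw] add [fiuhc,goo] -> 14 lines: cti pvf mcrg fiuhc goo yfsxo womx kwgd rwyuz kepx apsgy yrmw pdd ataet
Hunk 3: at line 8 remove [kepx,apsgy,yrmw] add [oub,fug] -> 13 lines: cti pvf mcrg fiuhc goo yfsxo womx kwgd rwyuz oub fug pdd ataet
Hunk 4: at line 4 remove [yfsxo] add [msqf] -> 13 lines: cti pvf mcrg fiuhc goo msqf womx kwgd rwyuz oub fug pdd ataet
Hunk 5: at line 5 remove [womx,kwgd,rwyuz] add [zwssy,efp] -> 12 lines: cti pvf mcrg fiuhc goo msqf zwssy efp oub fug pdd ataet
Hunk 6: at line 2 remove [fiuhc] add [bymci] -> 12 lines: cti pvf mcrg bymci goo msqf zwssy efp oub fug pdd ataet

Answer: cti
pvf
mcrg
bymci
goo
msqf
zwssy
efp
oub
fug
pdd
ataet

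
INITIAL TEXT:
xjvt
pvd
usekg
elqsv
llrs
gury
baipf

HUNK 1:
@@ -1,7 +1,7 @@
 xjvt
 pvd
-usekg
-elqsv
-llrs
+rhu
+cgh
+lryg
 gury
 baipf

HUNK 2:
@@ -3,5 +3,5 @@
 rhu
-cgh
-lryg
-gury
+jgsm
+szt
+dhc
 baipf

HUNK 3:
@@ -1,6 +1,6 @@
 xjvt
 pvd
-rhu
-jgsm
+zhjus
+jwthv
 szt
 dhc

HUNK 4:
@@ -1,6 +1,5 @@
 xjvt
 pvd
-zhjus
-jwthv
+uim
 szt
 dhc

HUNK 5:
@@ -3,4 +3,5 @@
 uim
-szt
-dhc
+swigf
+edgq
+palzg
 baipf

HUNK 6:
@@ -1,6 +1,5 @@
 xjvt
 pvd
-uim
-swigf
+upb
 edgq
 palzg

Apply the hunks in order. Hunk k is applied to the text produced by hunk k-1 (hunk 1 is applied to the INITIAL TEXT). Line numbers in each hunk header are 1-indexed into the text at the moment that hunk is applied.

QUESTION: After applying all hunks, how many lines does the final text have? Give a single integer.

Hunk 1: at line 1 remove [usekg,elqsv,llrs] add [rhu,cgh,lryg] -> 7 lines: xjvt pvd rhu cgh lryg gury baipf
Hunk 2: at line 3 remove [cgh,lryg,gury] add [jgsm,szt,dhc] -> 7 lines: xjvt pvd rhu jgsm szt dhc baipf
Hunk 3: at line 1 remove [rhu,jgsm] add [zhjus,jwthv] -> 7 lines: xjvt pvd zhjus jwthv szt dhc baipf
Hunk 4: at line 1 remove [zhjus,jwthv] add [uim] -> 6 lines: xjvt pvd uim szt dhc baipf
Hunk 5: at line 3 remove [szt,dhc] add [swigf,edgq,palzg] -> 7 lines: xjvt pvd uim swigf edgq palzg baipf
Hunk 6: at line 1 remove [uim,swigf] add [upb] -> 6 lines: xjvt pvd upb edgq palzg baipf
Final line count: 6

Answer: 6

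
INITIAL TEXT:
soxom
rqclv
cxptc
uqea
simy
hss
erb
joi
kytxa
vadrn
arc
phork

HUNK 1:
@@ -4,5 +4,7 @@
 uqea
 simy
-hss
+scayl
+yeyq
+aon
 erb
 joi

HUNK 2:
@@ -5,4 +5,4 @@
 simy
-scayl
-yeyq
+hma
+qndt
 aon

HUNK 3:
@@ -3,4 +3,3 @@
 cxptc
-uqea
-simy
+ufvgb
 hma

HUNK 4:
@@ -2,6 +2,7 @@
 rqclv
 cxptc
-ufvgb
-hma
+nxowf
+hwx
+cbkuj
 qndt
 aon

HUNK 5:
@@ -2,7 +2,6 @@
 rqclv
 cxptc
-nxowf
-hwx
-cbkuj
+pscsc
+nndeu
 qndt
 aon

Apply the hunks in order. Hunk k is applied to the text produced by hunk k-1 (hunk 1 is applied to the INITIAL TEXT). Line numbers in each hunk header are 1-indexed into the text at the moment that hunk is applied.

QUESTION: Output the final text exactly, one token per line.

Hunk 1: at line 4 remove [hss] add [scayl,yeyq,aon] -> 14 lines: soxom rqclv cxptc uqea simy scayl yeyq aon erb joi kytxa vadrn arc phork
Hunk 2: at line 5 remove [scayl,yeyq] add [hma,qndt] -> 14 lines: soxom rqclv cxptc uqea simy hma qndt aon erb joi kytxa vadrn arc phork
Hunk 3: at line 3 remove [uqea,simy] add [ufvgb] -> 13 lines: soxom rqclv cxptc ufvgb hma qndt aon erb joi kytxa vadrn arc phork
Hunk 4: at line 2 remove [ufvgb,hma] add [nxowf,hwx,cbkuj] -> 14 lines: soxom rqclv cxptc nxowf hwx cbkuj qndt aon erb joi kytxa vadrn arc phork
Hunk 5: at line 2 remove [nxowf,hwx,cbkuj] add [pscsc,nndeu] -> 13 lines: soxom rqclv cxptc pscsc nndeu qndt aon erb joi kytxa vadrn arc phork

Answer: soxom
rqclv
cxptc
pscsc
nndeu
qndt
aon
erb
joi
kytxa
vadrn
arc
phork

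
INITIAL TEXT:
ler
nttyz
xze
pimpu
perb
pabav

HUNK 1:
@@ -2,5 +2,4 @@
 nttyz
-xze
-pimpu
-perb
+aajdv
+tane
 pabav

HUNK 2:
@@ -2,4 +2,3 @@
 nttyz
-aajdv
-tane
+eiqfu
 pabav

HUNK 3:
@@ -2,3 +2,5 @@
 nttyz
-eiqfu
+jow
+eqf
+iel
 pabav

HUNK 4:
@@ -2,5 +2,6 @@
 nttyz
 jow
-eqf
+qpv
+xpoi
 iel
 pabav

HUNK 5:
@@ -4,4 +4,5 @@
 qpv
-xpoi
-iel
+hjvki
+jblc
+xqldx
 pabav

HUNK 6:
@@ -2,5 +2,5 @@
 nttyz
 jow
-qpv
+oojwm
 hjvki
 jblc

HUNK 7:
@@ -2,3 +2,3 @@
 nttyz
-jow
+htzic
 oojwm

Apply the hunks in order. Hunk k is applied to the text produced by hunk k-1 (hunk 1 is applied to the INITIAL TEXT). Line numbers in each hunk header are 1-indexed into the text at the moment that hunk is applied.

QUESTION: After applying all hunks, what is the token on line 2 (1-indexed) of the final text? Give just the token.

Hunk 1: at line 2 remove [xze,pimpu,perb] add [aajdv,tane] -> 5 lines: ler nttyz aajdv tane pabav
Hunk 2: at line 2 remove [aajdv,tane] add [eiqfu] -> 4 lines: ler nttyz eiqfu pabav
Hunk 3: at line 2 remove [eiqfu] add [jow,eqf,iel] -> 6 lines: ler nttyz jow eqf iel pabav
Hunk 4: at line 2 remove [eqf] add [qpv,xpoi] -> 7 lines: ler nttyz jow qpv xpoi iel pabav
Hunk 5: at line 4 remove [xpoi,iel] add [hjvki,jblc,xqldx] -> 8 lines: ler nttyz jow qpv hjvki jblc xqldx pabav
Hunk 6: at line 2 remove [qpv] add [oojwm] -> 8 lines: ler nttyz jow oojwm hjvki jblc xqldx pabav
Hunk 7: at line 2 remove [jow] add [htzic] -> 8 lines: ler nttyz htzic oojwm hjvki jblc xqldx pabav
Final line 2: nttyz

Answer: nttyz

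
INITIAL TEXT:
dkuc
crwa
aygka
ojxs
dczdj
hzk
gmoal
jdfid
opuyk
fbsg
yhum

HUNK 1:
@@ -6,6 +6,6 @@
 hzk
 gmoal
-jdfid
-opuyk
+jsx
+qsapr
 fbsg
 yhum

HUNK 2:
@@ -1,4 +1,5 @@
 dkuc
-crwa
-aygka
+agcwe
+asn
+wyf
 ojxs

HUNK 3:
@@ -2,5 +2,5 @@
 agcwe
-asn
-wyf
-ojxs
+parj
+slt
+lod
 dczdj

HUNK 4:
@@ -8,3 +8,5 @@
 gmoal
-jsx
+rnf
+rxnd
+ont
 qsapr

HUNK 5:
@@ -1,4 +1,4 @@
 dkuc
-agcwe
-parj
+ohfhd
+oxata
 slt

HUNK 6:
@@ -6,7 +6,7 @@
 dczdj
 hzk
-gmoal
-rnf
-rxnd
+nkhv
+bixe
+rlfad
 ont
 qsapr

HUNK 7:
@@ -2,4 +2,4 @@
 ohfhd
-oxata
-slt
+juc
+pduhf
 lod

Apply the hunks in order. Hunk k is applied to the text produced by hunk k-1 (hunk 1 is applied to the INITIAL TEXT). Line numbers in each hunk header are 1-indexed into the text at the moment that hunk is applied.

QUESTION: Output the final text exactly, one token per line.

Hunk 1: at line 6 remove [jdfid,opuyk] add [jsx,qsapr] -> 11 lines: dkuc crwa aygka ojxs dczdj hzk gmoal jsx qsapr fbsg yhum
Hunk 2: at line 1 remove [crwa,aygka] add [agcwe,asn,wyf] -> 12 lines: dkuc agcwe asn wyf ojxs dczdj hzk gmoal jsx qsapr fbsg yhum
Hunk 3: at line 2 remove [asn,wyf,ojxs] add [parj,slt,lod] -> 12 lines: dkuc agcwe parj slt lod dczdj hzk gmoal jsx qsapr fbsg yhum
Hunk 4: at line 8 remove [jsx] add [rnf,rxnd,ont] -> 14 lines: dkuc agcwe parj slt lod dczdj hzk gmoal rnf rxnd ont qsapr fbsg yhum
Hunk 5: at line 1 remove [agcwe,parj] add [ohfhd,oxata] -> 14 lines: dkuc ohfhd oxata slt lod dczdj hzk gmoal rnf rxnd ont qsapr fbsg yhum
Hunk 6: at line 6 remove [gmoal,rnf,rxnd] add [nkhv,bixe,rlfad] -> 14 lines: dkuc ohfhd oxata slt lod dczdj hzk nkhv bixe rlfad ont qsapr fbsg yhum
Hunk 7: at line 2 remove [oxata,slt] add [juc,pduhf] -> 14 lines: dkuc ohfhd juc pduhf lod dczdj hzk nkhv bixe rlfad ont qsapr fbsg yhum

Answer: dkuc
ohfhd
juc
pduhf
lod
dczdj
hzk
nkhv
bixe
rlfad
ont
qsapr
fbsg
yhum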